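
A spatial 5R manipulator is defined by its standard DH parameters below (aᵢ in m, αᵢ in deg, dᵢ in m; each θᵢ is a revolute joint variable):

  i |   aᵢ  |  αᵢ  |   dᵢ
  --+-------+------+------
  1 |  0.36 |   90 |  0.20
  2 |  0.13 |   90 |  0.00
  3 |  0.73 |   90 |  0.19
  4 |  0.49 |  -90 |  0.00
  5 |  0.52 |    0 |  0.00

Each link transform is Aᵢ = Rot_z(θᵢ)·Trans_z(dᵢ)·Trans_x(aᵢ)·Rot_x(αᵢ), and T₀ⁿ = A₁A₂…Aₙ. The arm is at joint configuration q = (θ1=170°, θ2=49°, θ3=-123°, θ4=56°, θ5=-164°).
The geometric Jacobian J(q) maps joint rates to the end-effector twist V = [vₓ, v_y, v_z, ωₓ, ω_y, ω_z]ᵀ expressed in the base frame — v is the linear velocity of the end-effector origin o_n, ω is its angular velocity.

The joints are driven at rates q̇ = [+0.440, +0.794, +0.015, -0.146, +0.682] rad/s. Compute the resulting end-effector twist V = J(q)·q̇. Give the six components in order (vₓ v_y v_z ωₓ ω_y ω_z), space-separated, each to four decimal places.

o_n = [-0.3330, -0.4790, -0.2097]
J₁: ẑ×o_n = [0.4790, -0.3330, 0.0000], ω = ẑ
J2: z=[0.1736, 0.9848, 0.0000] o=[-0.3545, 0.0625, 0.2000] → [-0.4035, 0.0711, -0.1152, 0.1736, 0.9848, 0.0000]
J3: z=[-0.7432, 0.1311, -0.6561] o=[-0.4385, 0.0773, 0.2981] → [-0.4315, -0.4466, 0.3997, -0.7432, 0.1311, -0.6561]
J4: z=[0.6364, 0.4408, -0.6330] o=[-0.4292, -0.5460, -0.1266] → [0.0058, -0.0080, 0.0003, 0.6364, 0.4408, -0.6330]
J5: z=[-0.5866, 0.8095, -0.0261] o=[-0.6746, -0.7361, -0.5057] → [0.2463, 0.1647, -0.4273, -0.5866, 0.8095, -0.0261]
V = J·q̇ = [0.0511, 0.0168, -0.3769, -0.3663, 1.2716, 0.5048]

0.0511 0.0168 -0.3769 -0.3663 1.2716 0.5048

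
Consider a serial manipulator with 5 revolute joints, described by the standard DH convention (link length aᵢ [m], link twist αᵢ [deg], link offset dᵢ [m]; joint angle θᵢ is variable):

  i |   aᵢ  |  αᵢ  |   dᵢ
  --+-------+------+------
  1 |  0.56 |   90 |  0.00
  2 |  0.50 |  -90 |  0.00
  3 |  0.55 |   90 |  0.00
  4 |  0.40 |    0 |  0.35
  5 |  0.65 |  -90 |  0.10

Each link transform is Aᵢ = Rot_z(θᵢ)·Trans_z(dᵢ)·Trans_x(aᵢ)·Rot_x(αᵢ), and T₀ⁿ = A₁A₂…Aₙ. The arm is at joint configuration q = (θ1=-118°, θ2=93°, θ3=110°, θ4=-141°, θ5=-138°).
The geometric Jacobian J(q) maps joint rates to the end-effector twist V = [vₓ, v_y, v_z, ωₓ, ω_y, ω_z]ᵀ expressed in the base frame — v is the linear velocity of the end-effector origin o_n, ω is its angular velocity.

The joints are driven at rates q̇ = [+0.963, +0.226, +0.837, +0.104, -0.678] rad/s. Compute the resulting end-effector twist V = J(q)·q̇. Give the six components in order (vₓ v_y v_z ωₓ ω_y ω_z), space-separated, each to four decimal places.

0.9048 0.1029 -0.6240 0.0063 0.9114 0.3806

o_n = [0.3586, -0.3357, 0.7848]
J₁: ẑ×o_n = [0.3357, 0.3586, -0.0000], ω = ẑ
J2: z=[-0.8829, 0.4695, 0.0000] o=[-0.2629, -0.4945, 0.0000] → [0.3684, 0.6929, -0.4319, -0.8829, 0.4695, 0.0000]
J3: z=[0.4688, 0.8817, -0.0523] o=[-0.2506, -0.4713, 0.4993] → [0.2588, -0.1657, -0.4735, 0.4688, 0.8817, -0.0523]
J4: z=[0.3251, -0.1171, 0.9384] o=[0.2011, -0.7227, 0.3115] → [-0.4186, -0.0061, 0.1442, 0.3251, -0.1171, 0.9384]
J5: z=[0.3251, -0.1171, 0.9384] o=[-0.0585, -0.8436, 0.7593] → [-0.4796, 0.3830, 0.2140, 0.3251, -0.1171, 0.9384]
V = J·q̇ = [0.9048, 0.1029, -0.6240, 0.0063, 0.9114, 0.3806]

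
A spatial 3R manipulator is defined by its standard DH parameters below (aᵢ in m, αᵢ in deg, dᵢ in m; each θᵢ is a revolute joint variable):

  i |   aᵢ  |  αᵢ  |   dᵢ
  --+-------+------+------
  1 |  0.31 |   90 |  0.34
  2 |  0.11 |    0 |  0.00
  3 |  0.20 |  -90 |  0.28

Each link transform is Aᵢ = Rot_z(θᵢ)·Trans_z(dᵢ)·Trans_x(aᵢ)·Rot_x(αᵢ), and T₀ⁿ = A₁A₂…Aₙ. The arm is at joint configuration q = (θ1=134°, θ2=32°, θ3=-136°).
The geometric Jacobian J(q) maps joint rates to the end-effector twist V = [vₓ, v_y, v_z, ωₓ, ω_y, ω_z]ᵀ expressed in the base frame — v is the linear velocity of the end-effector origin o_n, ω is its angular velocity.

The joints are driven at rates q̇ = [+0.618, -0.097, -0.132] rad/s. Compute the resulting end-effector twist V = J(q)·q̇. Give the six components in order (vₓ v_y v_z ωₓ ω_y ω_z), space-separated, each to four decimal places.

o_n = [-0.0451, 0.4498, 0.2042]
J₁: ẑ×o_n = [-0.4498, -0.0451, 0.0000], ω = ẑ
J2: z=[0.7193, 0.6947, 0.0000] o=[-0.2153, 0.2230, 0.3400] → [-0.0943, 0.0977, 0.0449, 0.7193, 0.6947, 0.0000]
J3: z=[0.7193, 0.6947, 0.0000] o=[-0.2801, 0.2901, 0.3983] → [-0.1348, 0.1396, -0.0484, 0.7193, 0.6947, 0.0000]
V = J·q̇ = [-0.2510, -0.0558, 0.0020, -0.1647, -0.1591, 0.6180]

-0.2510 -0.0558 0.0020 -0.1647 -0.1591 0.6180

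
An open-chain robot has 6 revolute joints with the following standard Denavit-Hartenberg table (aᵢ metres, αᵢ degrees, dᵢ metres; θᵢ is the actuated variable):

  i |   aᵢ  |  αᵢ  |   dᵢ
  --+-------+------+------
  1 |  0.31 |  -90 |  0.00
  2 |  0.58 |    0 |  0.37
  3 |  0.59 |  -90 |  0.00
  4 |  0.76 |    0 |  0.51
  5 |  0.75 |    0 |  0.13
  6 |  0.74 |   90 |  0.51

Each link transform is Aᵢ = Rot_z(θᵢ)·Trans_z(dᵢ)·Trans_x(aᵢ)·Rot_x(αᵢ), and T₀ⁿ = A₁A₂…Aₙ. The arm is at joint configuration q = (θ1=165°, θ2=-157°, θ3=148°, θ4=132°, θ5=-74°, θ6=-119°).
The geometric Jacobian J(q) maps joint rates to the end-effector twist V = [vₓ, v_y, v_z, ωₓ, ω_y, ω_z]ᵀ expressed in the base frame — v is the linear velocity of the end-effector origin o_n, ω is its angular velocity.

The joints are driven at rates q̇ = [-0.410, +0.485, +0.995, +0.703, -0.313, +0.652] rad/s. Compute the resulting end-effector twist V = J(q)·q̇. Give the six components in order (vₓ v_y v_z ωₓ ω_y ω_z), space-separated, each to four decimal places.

o_n = [-0.7091, 0.3801, -0.7782]
J₁: ẑ×o_n = [-0.3801, -0.7091, 0.0000], ω = ẑ
J2: z=[-0.2588, -0.9659, 0.0000] o=[-0.2994, 0.0802, 0.0000] → [0.7517, -0.2014, -0.4734, -0.2588, -0.9659, 0.0000]
J3: z=[-0.2588, -0.9659, 0.0000] o=[0.1205, -0.4153, 0.2266] → [0.9706, -0.2601, -1.0072, -0.2588, -0.9659, 0.0000]
J4: z=[-0.1511, 0.0405, -0.9877] o=[-0.4424, -0.2645, 0.3189] → [0.5923, 0.0977, -0.0866, -0.1511, 0.0405, -0.9877]
J5: z=[-0.1511, 0.0405, -0.9877] o=[0.1119, 0.1717, -0.2644] → [0.1851, 0.7333, 0.0017, -0.1511, 0.0405, -0.9877]
J6: z=[-0.1511, 0.0405, -0.9877] o=[-0.1223, 0.8929, -0.3306] → [-0.5246, 0.5120, 0.1012, -0.1511, 0.0405, -0.9877]
V = J·q̇ = [1.5025, 0.1073, -1.2272, -0.5405, -1.3874, -1.4392]

1.5025 0.1073 -1.2272 -0.5405 -1.3874 -1.4392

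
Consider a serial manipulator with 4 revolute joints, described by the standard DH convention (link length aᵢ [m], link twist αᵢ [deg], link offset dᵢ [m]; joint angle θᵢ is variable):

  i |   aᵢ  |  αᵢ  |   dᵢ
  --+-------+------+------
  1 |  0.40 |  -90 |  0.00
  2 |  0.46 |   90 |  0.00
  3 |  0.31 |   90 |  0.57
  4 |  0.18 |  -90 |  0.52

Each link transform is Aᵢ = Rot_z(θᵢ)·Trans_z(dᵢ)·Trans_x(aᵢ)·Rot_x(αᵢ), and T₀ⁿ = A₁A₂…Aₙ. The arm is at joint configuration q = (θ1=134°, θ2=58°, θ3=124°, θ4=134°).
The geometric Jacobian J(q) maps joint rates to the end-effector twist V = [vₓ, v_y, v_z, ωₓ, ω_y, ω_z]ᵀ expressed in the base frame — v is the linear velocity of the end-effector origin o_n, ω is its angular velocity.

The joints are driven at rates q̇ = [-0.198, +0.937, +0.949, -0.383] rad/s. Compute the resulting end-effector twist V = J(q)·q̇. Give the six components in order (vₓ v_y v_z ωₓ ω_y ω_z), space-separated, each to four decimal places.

0.2172 -0.3297 -0.5406 -0.9621 -0.0442 0.5742

o_n = [-1.2994, 0.7062, -0.2973]
J₁: ẑ×o_n = [-0.7062, -1.2994, 0.0000], ω = ẑ
J2: z=[-0.7193, -0.6947, 0.0000] o=[-0.2779, 0.2877, 0.0000] → [0.2065, -0.2139, -1.0106, -0.7193, -0.6947, 0.0000]
J3: z=[-0.5891, 0.6100, 0.5299] o=[-0.4472, 0.4631, -0.3901] → [-0.0722, -0.3969, 0.3766, -0.5891, 0.6100, 0.5299]
J4: z=[-0.7074, -0.0724, -0.7031] o=[-0.9040, 0.5662, 0.0590] → [0.1242, 0.0259, -0.1277, -0.7074, -0.0724, -0.7031]
V = J·q̇ = [0.2172, -0.3297, -0.5406, -0.9621, -0.0442, 0.5742]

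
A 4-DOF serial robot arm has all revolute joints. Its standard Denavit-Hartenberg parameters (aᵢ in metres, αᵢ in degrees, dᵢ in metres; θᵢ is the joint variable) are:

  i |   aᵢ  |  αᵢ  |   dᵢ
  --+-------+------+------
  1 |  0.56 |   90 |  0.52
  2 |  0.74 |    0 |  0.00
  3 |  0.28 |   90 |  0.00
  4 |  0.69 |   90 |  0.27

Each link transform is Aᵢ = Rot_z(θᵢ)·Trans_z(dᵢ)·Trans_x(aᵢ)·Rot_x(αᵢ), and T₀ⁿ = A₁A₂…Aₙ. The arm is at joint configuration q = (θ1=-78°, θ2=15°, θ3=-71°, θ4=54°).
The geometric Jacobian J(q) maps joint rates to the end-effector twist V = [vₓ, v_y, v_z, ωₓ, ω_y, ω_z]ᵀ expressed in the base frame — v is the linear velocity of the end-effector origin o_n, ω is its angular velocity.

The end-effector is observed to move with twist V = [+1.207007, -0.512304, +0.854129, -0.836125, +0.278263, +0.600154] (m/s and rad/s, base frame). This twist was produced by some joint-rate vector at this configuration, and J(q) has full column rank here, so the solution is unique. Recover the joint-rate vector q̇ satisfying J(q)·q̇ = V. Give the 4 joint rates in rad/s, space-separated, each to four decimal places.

o_n = [-0.2478, -1.5190, -0.0078]
J₁: ẑ×o_n = [1.5190, -0.2478, 0.0000], ω = ẑ
J2: z=[-0.9781, -0.2079, 0.0000] o=[0.1164, -0.5478, 0.5200] → [0.1097, -0.5163, 0.8743, -0.9781, -0.2079, 0.0000]
J3: z=[-0.9781, -0.2079, 0.0000] o=[0.2650, -1.2469, 0.7115] → [0.1496, -0.7036, 0.1595, -0.9781, -0.2079, 0.0000]
J4: z=[-0.1724, 0.8109, -0.5592] o=[0.2976, -1.4001, 0.4794] → [-0.4616, 0.2210, 0.4628, -0.1724, 0.8109, -0.5592]
q̇ = J⁺·V = [0.9010, 0.6770, 0.0830, 0.5380]

0.9010 0.6770 0.0830 0.5380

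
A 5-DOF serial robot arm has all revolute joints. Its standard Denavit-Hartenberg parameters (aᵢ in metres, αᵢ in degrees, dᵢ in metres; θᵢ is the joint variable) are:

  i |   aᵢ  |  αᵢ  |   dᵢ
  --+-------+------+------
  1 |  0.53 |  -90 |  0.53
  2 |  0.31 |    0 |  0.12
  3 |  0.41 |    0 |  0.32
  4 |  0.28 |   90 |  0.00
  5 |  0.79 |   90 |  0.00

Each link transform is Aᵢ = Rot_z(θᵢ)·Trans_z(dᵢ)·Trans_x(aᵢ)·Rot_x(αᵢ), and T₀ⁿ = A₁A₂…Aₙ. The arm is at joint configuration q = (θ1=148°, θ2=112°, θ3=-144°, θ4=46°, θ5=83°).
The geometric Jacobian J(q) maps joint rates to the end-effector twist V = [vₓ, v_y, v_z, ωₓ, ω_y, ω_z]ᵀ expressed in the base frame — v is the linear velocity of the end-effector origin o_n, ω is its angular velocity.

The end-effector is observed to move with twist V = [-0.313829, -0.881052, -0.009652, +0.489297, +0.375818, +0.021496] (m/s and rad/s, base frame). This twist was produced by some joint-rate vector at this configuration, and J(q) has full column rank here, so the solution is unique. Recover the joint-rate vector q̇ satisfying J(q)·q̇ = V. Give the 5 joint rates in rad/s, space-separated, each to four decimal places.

o_n = [-1.6042, -0.4411, 0.3688]
J₁: ẑ×o_n = [0.4411, -1.6042, 0.0000], ω = ẑ
J2: z=[-0.5299, -0.8480, 0.0000] o=[-0.4495, 0.2809, 0.5300] → [0.1367, -0.0854, -0.5967, -0.5299, -0.8480, 0.0000]
J3: z=[-0.5299, -0.8480, 0.0000] o=[-0.4146, 0.1176, 0.2426] → [-0.1071, 0.0669, -0.7128, -0.5299, -0.8480, 0.0000]
J4: z=[-0.5299, -0.8480, 0.0000] o=[-0.8790, 0.0304, 0.4598] → [0.0772, -0.0482, -0.3651, -0.5299, -0.8480, 0.0000]
J5: z=[-0.2052, 0.1282, 0.9703] o=[-1.1094, 0.1744, 0.3921] → [0.5942, -0.4848, 0.1897, -0.2052, 0.1282, 0.9703]
q̇ = J⁺·V = [0.8870, -0.5660, 0.5250, -0.5370, -0.8920]

0.8870 -0.5660 0.5250 -0.5370 -0.8920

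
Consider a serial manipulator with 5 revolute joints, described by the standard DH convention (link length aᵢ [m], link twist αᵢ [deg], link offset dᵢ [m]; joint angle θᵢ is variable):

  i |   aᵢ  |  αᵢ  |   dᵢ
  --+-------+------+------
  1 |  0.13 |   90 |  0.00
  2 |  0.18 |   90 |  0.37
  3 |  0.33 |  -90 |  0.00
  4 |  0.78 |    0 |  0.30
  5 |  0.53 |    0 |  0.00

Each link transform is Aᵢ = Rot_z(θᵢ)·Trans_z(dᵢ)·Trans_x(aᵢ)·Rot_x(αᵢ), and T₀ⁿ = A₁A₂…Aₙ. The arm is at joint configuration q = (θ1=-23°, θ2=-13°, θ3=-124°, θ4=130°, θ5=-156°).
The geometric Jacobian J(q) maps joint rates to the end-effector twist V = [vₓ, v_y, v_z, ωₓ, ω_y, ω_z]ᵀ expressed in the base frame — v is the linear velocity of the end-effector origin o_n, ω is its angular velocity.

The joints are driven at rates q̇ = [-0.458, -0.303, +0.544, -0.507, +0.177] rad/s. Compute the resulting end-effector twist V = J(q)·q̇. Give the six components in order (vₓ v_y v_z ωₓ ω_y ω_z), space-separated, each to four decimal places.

o_n = [0.4466, -0.1346, 0.2977]
J₁: ẑ×o_n = [0.1346, 0.4466, -0.0000], ω = ẑ
J2: z=[-0.3907, -0.9205, 0.0000] o=[0.1197, -0.0508, 0.0000] → [-0.2741, 0.1163, 0.3337, -0.3907, -0.9205, 0.0000]
J3: z=[-0.2071, 0.0879, -0.9744] o=[0.1365, -0.4599, -0.0405] → [0.3467, -0.2321, -0.0946, -0.2071, 0.0879, -0.9744]
J4: z=[0.9621, 0.1991, -0.1865] o=[0.0779, -0.1378, 0.0010] → [0.0597, -0.3542, -0.0703, 0.9621, 0.1991, -0.1865]
J5: z=[0.9621, 0.1991, -0.1865] o=[0.5793, -0.6200, 0.4642] → [0.0574, 0.1849, 0.4934, 0.9621, 0.1991, -0.1865]
V = J·q̇ = [0.1899, -0.1537, -0.0296, -0.3117, 0.2610, -0.9265]

0.1899 -0.1537 -0.0296 -0.3117 0.2610 -0.9265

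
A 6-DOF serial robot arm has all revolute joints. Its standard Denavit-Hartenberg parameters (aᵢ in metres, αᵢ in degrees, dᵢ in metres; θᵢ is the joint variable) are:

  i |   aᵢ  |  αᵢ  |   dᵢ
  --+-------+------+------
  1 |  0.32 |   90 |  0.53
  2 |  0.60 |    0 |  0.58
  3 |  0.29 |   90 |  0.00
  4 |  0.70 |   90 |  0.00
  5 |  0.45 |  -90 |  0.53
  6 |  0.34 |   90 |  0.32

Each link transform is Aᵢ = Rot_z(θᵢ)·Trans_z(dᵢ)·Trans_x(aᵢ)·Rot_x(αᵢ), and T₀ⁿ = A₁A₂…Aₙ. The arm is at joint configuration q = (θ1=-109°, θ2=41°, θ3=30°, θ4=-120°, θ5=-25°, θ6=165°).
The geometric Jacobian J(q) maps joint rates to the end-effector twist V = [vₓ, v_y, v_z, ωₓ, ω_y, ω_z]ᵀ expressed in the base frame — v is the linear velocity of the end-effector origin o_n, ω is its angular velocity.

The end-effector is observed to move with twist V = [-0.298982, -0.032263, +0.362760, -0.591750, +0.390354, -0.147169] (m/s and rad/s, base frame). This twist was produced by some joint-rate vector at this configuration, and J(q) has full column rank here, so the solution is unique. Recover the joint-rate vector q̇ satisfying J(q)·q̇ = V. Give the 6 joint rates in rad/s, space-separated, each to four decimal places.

o_n = [-0.2483, -0.7758, 0.3113]
J₁: ẑ×o_n = [0.7758, -0.2483, 0.0000], ω = ẑ
J2: z=[-0.9455, 0.3256, 0.0000] o=[-0.1042, -0.3026, 0.5300] → [-0.0712, -0.2068, 0.4944, -0.9455, 0.3256, 0.0000]
J3: z=[-0.9455, 0.3256, 0.0000] o=[-0.8000, -0.5419, 0.9236] → [-0.1994, -0.5790, 0.0415, -0.9455, 0.3256, 0.0000]
J4: z=[-0.3078, -0.8940, -0.3256] o=[-0.8307, -0.6312, 1.1978] → [0.7455, -0.4625, 0.5652, -0.3078, -0.8940, -0.3256]
J5: z=[-0.3810, 0.4294, -0.8188] o=[-0.2205, -0.7208, 0.8669] → [-0.2836, -0.1889, 0.0329, -0.3810, 0.4294, -0.8188]
J6: z=[0.0895, -0.8644, -0.4949] o=[-0.0083, -0.3754, 0.3020] → [-0.2061, 0.1180, -0.2433, 0.0895, -0.8644, -0.4949]
q̇ = J⁺·V = [-0.4220, 0.6490, 0.0310, -0.0270, -0.1720, -0.2530]

-0.4220 0.6490 0.0310 -0.0270 -0.1720 -0.2530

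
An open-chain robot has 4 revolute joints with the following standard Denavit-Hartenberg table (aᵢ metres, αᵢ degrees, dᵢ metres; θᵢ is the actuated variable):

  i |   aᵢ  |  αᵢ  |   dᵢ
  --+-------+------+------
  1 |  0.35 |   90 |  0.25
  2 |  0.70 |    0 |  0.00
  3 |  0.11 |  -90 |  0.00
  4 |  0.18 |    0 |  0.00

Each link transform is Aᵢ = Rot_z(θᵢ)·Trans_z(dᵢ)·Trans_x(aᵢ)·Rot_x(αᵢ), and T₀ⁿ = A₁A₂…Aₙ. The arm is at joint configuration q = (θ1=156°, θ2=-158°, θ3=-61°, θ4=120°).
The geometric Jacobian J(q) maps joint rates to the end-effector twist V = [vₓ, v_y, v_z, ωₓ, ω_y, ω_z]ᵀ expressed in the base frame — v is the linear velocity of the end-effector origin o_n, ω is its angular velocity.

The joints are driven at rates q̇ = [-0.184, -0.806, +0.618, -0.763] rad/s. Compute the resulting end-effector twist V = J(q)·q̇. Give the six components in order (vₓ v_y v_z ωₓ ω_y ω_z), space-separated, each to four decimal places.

0.1977 -0.2265 0.6009 -0.5151 0.0236 0.4090

o_n = [0.2240, -0.2704, 0.0004]
J₁: ẑ×o_n = [0.2704, 0.2240, -0.0000], ω = ẑ
J2: z=[0.4067, 0.9135, 0.0000] o=[-0.3197, 0.1424, 0.2500] → [-0.2281, 0.1015, -0.6646, 0.4067, 0.9135, 0.0000]
J3: z=[0.4067, 0.9135, 0.0000] o=[0.2732, -0.1216, -0.0122] → [0.0115, -0.0051, -0.0155, 0.4067, 0.9135, 0.0000]
J4: z=[0.5749, -0.2560, -0.7771] o=[0.3513, -0.1564, 0.0570] → [-0.0741, 0.1315, -0.0981, 0.5749, -0.2560, -0.7771]
V = J·q̇ = [0.1977, -0.2265, 0.6009, -0.5151, 0.0236, 0.4090]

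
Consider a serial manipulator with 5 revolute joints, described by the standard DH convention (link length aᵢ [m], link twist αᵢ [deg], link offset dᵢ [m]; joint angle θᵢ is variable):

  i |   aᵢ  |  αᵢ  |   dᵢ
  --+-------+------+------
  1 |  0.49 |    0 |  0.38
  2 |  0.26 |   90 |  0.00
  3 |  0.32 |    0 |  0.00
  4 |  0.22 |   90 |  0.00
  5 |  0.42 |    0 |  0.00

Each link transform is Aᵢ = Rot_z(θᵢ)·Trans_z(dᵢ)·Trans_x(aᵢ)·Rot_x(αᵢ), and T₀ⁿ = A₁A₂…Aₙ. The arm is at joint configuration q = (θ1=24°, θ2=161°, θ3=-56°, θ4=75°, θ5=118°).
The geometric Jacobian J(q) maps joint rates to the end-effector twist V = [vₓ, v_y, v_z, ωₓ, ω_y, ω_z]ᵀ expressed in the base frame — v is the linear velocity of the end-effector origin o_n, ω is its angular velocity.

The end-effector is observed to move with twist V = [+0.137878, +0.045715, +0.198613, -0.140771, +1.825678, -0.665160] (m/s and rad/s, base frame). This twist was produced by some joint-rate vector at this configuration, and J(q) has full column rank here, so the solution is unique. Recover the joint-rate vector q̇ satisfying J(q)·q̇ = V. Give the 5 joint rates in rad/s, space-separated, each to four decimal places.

-0.6680 -0.0520 0.8500 0.9810 -0.0580

o_n = [-0.0435, 0.5286, 0.1221]
J₁: ẑ×o_n = [-0.5286, -0.0435, 0.0000], ω = ẑ
J2: z=[0.0000, 0.0000, 1.0000] o=[0.4476, 0.1993, 0.3800] → [-0.3293, -0.4911, 0.0000, 0.0000, 0.0000, 1.0000]
J3: z=[-0.0872, 0.9962, 0.0000] o=[0.1886, 0.1766, 0.3800] → [-0.2569, -0.0225, 0.2005, -0.0872, 0.9962, 0.0000]
J4: z=[-0.0872, 0.9962, 0.0000] o=[0.0104, 0.1610, 0.1147] → [0.0074, 0.0006, 0.0216, -0.0872, 0.9962, 0.0000]
J5: z=[-0.3243, -0.0284, -0.9455] o=[-0.1969, 0.1429, 0.1863] → [0.3665, -0.1659, -0.1207, -0.3243, -0.0284, -0.9455]
q̇ = J⁺·V = [-0.6680, -0.0520, 0.8500, 0.9810, -0.0580]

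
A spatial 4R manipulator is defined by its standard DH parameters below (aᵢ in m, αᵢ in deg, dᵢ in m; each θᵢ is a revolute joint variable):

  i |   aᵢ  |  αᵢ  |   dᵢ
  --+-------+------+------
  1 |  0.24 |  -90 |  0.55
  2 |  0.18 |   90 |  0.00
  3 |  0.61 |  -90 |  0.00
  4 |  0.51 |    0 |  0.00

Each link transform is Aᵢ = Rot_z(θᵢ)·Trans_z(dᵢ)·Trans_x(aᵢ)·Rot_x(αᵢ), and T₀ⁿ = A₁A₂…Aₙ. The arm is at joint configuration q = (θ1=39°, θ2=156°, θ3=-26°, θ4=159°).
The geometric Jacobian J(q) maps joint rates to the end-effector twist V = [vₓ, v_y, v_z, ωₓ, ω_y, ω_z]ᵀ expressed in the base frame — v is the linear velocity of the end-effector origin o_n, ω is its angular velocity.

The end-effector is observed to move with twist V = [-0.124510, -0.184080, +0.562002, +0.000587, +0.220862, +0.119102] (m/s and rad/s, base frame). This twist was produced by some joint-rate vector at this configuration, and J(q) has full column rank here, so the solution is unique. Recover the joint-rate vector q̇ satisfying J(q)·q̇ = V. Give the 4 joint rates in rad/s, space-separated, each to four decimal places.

-0.3480 0.8220 -0.3700 -0.7240

o_n = [-0.0475, -0.1140, 0.5948]
J₁: ẑ×o_n = [0.1140, -0.0475, 0.0000], ω = ẑ
J2: z=[-0.6293, 0.7771, 0.0000] o=[0.1865, 0.1510, 0.5500] → [0.0348, 0.0282, 0.3487, -0.6293, 0.7771, 0.0000]
J3: z=[0.3161, 0.2560, -0.9135] o=[0.0587, 0.0476, 0.4768] → [-0.1174, 0.0598, -0.0239, 0.3161, 0.2560, -0.9135]
J4: z=[-0.8769, 0.4465, -0.1783] o=[-0.1622, -0.4755, 0.2538] → [0.2167, 0.2786, -0.3681, -0.8769, 0.4465, -0.1783]
q̇ = J⁺·V = [-0.3480, 0.8220, -0.3700, -0.7240]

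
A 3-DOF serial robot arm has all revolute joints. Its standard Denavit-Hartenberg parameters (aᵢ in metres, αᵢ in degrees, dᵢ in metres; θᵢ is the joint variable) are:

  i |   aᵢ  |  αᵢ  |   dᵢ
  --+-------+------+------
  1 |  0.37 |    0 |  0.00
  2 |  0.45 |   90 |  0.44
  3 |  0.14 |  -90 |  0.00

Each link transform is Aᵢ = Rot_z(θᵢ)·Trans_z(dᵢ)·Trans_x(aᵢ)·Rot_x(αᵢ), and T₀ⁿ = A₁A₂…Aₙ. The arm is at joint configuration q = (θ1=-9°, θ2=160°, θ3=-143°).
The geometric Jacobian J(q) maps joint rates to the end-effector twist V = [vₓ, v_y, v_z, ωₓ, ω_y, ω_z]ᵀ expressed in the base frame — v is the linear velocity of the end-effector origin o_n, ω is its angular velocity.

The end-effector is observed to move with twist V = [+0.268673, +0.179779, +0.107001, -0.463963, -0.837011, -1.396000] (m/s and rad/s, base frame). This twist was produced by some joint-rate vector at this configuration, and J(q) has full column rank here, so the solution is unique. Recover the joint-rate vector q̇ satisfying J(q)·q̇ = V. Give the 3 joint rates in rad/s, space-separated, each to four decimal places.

-0.5310 -0.8650 -0.9570

o_n = [0.0697, 0.1061, 0.3557]
J₁: ẑ×o_n = [-0.1061, 0.0697, 0.0000], ω = ẑ
J2: z=[0.0000, 0.0000, 1.0000] o=[0.3654, -0.0579, 0.0000] → [-0.1640, -0.2958, 0.0000, 0.0000, 0.0000, 1.0000]
J3: z=[0.4848, 0.8746, 0.0000] o=[-0.0281, 0.1603, 0.4400] → [-0.0737, 0.0408, -0.1118, 0.4848, 0.8746, 0.0000]
q̇ = J⁺·V = [-0.5310, -0.8650, -0.9570]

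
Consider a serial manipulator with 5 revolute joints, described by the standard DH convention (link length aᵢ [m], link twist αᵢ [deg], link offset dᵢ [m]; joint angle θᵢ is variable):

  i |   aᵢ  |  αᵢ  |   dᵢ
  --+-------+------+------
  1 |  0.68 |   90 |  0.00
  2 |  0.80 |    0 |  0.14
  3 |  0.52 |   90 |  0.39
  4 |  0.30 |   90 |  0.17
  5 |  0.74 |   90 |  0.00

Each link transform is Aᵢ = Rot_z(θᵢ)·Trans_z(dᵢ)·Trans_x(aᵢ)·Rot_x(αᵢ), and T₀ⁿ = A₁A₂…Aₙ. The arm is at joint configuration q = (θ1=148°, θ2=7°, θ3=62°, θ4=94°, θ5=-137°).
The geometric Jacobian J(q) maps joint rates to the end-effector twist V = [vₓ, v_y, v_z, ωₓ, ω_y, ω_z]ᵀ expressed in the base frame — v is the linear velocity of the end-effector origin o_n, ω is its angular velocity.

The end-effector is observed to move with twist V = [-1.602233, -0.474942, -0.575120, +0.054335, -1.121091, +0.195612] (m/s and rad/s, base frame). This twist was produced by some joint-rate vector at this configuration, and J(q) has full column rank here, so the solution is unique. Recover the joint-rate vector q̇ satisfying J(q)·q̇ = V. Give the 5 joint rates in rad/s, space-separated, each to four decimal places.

0.6690 -0.5990 -0.2760 -0.4280 -0.6730

o_n = [-0.9949, 0.9629, 0.7186]
J₁: ẑ×o_n = [-0.9629, -0.9949, 0.0000], ω = ẑ
J2: z=[0.5299, 0.8480, 0.0000] o=[-0.5767, 0.3603, 0.0000] → [0.6094, -0.3808, 0.6740, 0.5299, 0.8480, 0.0000]
J3: z=[0.5299, 0.8480, 0.0000] o=[-1.1759, 0.8998, 0.0975] → [0.5267, -0.3291, -0.1201, 0.5299, 0.8480, 0.0000]
J4: z=[-0.7917, 0.4947, -0.3584] o=[-1.1272, 1.3293, 0.5830] → [-0.0642, 0.0600, 0.2246, -0.7917, 0.4947, -0.3584]
J5: z=[-0.2662, 0.2486, 0.9313] o=[-1.0969, 1.6633, 0.5025] → [0.7060, 0.1525, 0.1611, -0.2662, 0.2486, 0.9313]
q̇ = J⁺·V = [0.6690, -0.5990, -0.2760, -0.4280, -0.6730]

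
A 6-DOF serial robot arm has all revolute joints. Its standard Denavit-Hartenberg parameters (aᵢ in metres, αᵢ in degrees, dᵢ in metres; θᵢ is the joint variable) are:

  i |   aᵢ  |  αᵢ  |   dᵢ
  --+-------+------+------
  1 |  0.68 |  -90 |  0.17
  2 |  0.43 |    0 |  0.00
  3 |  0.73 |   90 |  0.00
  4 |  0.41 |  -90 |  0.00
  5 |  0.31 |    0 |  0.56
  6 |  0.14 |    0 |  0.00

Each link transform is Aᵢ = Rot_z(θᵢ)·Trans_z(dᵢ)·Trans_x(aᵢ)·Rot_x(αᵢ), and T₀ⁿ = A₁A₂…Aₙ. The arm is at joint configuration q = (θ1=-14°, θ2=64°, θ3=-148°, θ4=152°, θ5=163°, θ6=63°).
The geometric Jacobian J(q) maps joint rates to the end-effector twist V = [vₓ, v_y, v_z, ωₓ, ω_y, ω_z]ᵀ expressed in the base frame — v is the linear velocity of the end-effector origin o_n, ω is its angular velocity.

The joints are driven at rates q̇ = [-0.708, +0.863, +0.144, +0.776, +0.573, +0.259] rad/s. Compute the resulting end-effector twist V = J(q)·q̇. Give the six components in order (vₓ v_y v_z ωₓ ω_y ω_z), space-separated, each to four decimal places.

-0.6272 -0.7109 0.1737 -0.7225 0.4609 -1.0153

o_n = [0.7611, -0.6915, 0.2348]
J₁: ẑ×o_n = [0.6915, 0.7611, -0.0000], ω = ẑ
J2: z=[0.2419, 0.9703, 0.0000] o=[0.6598, -0.1645, 0.1700] → [0.0629, -0.0157, -0.2258, 0.2419, 0.9703, 0.0000]
J3: z=[0.2419, 0.9703, 0.0000] o=[0.8427, -0.2101, -0.2165] → [0.4379, -0.1092, -0.0373, 0.2419, 0.9703, 0.0000]
J4: z=[-0.9650, 0.2406, 0.1045] o=[0.9167, -0.2286, 0.5095] → [-0.0177, -0.2814, 0.4841, -0.9650, 0.2406, 0.1045]
J5: z=[-0.2612, -0.8448, -0.4669] o=[0.9266, -0.0326, 0.1495] → [-0.3797, 0.0995, 0.0323, -0.2612, -0.8448, -0.4669]
J6: z=[-0.2612, -0.8448, -0.4669] o=[0.8606, -0.6692, 0.1389] → [-0.0914, 0.0715, -0.0783, -0.2612, -0.8448, -0.4669]
V = J·q̇ = [-0.6272, -0.7109, 0.1737, -0.7225, 0.4609, -1.0153]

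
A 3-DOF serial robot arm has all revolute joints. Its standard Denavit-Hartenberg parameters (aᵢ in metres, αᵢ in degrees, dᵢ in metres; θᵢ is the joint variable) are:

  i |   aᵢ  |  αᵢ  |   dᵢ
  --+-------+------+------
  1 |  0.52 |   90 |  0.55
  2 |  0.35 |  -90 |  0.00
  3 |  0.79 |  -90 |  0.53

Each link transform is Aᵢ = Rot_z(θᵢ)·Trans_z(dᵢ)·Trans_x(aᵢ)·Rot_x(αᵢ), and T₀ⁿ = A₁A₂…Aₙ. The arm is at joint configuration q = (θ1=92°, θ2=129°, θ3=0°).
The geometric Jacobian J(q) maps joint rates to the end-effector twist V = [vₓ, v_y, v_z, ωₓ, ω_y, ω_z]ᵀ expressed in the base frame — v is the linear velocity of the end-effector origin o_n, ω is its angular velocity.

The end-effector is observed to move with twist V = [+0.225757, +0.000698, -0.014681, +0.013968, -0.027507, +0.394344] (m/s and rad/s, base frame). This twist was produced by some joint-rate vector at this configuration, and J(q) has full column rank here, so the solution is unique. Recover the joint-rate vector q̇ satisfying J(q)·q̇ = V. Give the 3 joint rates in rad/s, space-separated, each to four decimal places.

0.4170 0.0130 0.0360

o_n = [0.0213, -0.6089, 1.1024]
J₁: ẑ×o_n = [0.6089, 0.0213, -0.0000], ω = ẑ
J2: z=[0.9994, 0.0349, 0.0000] o=[-0.0181, 0.5197, 0.5500] → [0.0193, -0.5521, -1.1293, 0.9994, 0.0349, 0.0000]
J3: z=[0.0271, -0.7767, -0.6293] o=[-0.0105, 0.2996, 0.8220] → [-0.7895, -0.0276, -0.0000, 0.0271, -0.7767, -0.6293]
q̇ = J⁺·V = [0.4170, 0.0130, 0.0360]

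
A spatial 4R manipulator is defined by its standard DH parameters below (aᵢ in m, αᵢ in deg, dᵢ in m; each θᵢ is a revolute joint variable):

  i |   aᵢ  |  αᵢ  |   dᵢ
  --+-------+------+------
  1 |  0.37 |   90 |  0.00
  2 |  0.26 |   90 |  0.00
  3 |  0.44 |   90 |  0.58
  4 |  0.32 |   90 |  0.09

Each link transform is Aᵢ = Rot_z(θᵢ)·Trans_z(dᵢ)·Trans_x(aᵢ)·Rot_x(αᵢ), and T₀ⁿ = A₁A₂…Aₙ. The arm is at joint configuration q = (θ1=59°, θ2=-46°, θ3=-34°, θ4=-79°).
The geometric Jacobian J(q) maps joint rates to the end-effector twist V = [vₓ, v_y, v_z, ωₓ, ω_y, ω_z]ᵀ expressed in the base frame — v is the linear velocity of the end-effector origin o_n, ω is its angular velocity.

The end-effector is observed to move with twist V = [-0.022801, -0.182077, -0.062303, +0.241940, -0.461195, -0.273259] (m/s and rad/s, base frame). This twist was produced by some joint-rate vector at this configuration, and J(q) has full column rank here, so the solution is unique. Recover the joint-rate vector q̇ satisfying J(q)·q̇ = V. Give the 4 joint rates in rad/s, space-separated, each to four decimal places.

o_n = [0.0116, 0.7081, -0.6343]
J₁: ẑ×o_n = [-0.7081, 0.0116, 0.0000], ω = ẑ
J2: z=[0.8572, -0.5150, 0.0000] o=[0.1906, 0.3172, 0.0000] → [0.3267, 0.5437, 0.2430, 0.8572, -0.5150, 0.0000]
J3: z=[-0.3705, -0.6166, -0.6947] o=[0.2836, 0.4720, -0.1870] → [0.4399, 0.0232, -0.2552, -0.3705, -0.6166, -0.6947]
J4: z=[-0.9107, 0.0940, 0.4022] o=[-0.0117, 0.4583, -0.8523] → [-0.0800, 0.2079, -0.2297, -0.9107, 0.0940, 0.4022]
q̇ = J⁺·V = [0.5160, -0.1180, 0.7430, -0.6790]

0.5160 -0.1180 0.7430 -0.6790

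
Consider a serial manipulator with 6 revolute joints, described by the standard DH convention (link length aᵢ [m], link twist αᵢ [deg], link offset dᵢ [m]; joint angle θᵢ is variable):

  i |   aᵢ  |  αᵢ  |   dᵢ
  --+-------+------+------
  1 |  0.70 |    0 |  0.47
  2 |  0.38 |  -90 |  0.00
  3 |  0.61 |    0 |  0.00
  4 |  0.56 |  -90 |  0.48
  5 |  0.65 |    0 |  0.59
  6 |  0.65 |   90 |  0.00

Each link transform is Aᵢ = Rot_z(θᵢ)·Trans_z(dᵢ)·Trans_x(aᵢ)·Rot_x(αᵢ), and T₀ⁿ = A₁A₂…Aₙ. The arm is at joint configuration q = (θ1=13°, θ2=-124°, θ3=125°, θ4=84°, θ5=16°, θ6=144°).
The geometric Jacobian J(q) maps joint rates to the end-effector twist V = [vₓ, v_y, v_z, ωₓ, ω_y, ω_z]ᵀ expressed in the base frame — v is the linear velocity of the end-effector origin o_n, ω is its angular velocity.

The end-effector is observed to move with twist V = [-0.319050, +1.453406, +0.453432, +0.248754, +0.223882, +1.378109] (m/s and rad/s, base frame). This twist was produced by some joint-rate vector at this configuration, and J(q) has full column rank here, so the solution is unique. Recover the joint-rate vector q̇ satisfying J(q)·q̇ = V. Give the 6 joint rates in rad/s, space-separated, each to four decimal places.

0.9850 0.9310 0.8940 -0.7420 -0.4780 -0.1370

o_n = [0.8220, 0.3029, 0.7646]
J₁: ẑ×o_n = [-0.3029, 0.8220, 0.0000], ω = ẑ
J2: z=[0.0000, 0.0000, 1.0000] o=[0.6821, 0.1575, 0.4700] → [-0.1454, 0.1399, 0.0000, 0.0000, 0.0000, 1.0000]
J3: z=[0.9336, -0.3584, 0.0000] o=[0.5459, -0.1973, 0.4700] → [-0.1056, -0.2751, 0.5659, 0.9336, -0.3584, 0.0000]
J4: z=[0.9336, -0.3584, 0.0000] o=[0.6713, 0.1293, -0.0297] → [-0.2847, -0.7416, 0.2160, 0.9336, -0.3584, 0.0000]
J5: z=[-0.1737, -0.4526, 0.8746] o=[1.2949, 0.4146, 0.2418] → [-0.1389, -0.3228, -0.1946, -0.1737, -0.4526, 0.8746]
J6: z=[-0.1737, -0.4526, 0.8746] o=[1.2210, 0.7219, 1.0608] → [0.5006, -0.4004, -0.1078, -0.1737, -0.4526, 0.8746]
q̇ = J⁺·V = [0.9850, 0.9310, 0.8940, -0.7420, -0.4780, -0.1370]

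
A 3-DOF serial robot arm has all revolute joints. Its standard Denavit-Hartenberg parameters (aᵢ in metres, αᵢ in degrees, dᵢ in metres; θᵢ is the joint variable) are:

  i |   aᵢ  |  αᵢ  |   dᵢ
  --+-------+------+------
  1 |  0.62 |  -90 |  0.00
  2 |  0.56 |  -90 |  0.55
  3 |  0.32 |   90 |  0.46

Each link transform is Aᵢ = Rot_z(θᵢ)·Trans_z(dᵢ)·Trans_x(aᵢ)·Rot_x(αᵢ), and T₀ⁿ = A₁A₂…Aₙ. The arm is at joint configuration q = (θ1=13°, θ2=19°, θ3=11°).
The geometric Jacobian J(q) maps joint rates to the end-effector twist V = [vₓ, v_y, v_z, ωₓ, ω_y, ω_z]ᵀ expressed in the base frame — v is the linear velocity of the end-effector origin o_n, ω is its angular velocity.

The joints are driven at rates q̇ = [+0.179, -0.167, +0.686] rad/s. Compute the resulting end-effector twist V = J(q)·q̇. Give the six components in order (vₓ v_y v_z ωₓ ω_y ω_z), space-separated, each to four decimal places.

-0.0105 0.0146 0.1267 -0.1800 -0.2130 -0.4696

o_n = [1.1535, 0.7681, -0.7195]
J₁: ẑ×o_n = [-0.7681, 1.1535, 0.0000], ω = ẑ
J2: z=[-0.2250, 0.9744, 0.0000] o=[0.6041, 0.1395, 0.0000] → [-0.7011, -0.1619, -0.6767, -0.2250, 0.9744, 0.0000]
J3: z=[-0.3172, -0.0732, -0.9455] o=[0.9963, 0.7945, -0.1823] → [0.0144, -0.3191, 0.0199, -0.3172, -0.0732, -0.9455]
V = J·q̇ = [-0.0105, 0.0146, 0.1267, -0.1800, -0.2130, -0.4696]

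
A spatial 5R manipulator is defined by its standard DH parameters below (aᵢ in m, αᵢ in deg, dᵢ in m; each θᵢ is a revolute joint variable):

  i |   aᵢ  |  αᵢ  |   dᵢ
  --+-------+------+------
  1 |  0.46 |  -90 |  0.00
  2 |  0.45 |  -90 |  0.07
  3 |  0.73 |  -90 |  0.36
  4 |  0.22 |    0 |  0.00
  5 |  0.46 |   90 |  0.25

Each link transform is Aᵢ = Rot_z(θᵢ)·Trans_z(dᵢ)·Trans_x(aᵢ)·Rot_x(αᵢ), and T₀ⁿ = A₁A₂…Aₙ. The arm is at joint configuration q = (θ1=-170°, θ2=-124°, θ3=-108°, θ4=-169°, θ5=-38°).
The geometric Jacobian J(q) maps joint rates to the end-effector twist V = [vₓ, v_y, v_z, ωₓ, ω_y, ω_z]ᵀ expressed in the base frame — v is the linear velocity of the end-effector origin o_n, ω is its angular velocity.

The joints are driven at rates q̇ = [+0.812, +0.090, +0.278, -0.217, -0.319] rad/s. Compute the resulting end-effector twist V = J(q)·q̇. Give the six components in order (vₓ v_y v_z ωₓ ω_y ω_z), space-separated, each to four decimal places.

0.4092 -0.1782 -0.1162 -0.5208 -0.0150 0.5448

o_n = [-0.2069, -0.2866, 0.6515]
J₁: ẑ×o_n = [0.2866, -0.2069, 0.0000], ω = ẑ
J2: z=[0.1736, -0.9848, 0.0000] o=[-0.4530, -0.0799, 0.0000] → [-0.6416, -0.1131, 0.2065, 0.1736, -0.9848, 0.0000]
J3: z=[-0.8164, -0.1440, 0.5592] o=[-0.1930, -0.1051, 0.3731] → [0.0614, 0.2196, 0.1462, -0.8164, -0.1440, 0.5592]
J4: z=[0.5774, -0.2120, 0.7885] o=[-0.4906, -0.8626, 0.3874] → [-0.5101, 0.0712, 0.3927, 0.5774, -0.2120, 0.7885]
J5: z=[0.5774, -0.2120, 0.7885] o=[-0.5238, -0.6599, 0.4662] → [-0.3336, 0.1429, 0.2827, 0.5774, -0.2120, 0.7885]
V = J·q̇ = [0.4092, -0.1782, -0.1162, -0.5208, -0.0150, 0.5448]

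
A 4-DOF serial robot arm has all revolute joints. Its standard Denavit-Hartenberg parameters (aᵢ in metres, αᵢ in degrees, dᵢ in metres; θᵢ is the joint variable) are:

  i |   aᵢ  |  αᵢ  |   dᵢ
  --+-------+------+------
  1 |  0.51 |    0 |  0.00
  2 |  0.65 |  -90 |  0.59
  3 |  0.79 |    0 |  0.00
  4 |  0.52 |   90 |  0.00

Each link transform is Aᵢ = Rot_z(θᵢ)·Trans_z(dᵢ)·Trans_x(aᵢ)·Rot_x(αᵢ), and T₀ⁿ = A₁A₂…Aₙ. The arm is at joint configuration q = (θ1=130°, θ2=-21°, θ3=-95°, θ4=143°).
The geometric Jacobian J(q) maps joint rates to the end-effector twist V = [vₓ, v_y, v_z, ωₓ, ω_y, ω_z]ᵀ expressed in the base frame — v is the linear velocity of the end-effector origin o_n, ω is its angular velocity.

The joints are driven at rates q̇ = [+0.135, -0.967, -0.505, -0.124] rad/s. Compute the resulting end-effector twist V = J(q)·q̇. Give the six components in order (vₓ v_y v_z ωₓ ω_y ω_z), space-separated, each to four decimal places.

o_n = [-0.6303, 1.2692, 0.9906]
J₁: ẑ×o_n = [-1.2692, -0.6303, 0.0000], ω = ẑ
J2: z=[0.0000, 0.0000, 1.0000] o=[-0.3278, 0.3907, 0.0000] → [-0.8785, -0.3025, 0.0000, 0.0000, 0.0000, 1.0000]
J3: z=[-0.9455, -0.3256, 0.0000] o=[-0.5394, 1.0053, 0.5900] → [-0.1304, 0.3787, -0.2791, -0.9455, -0.3256, 0.0000]
J4: z=[-0.9455, -0.3256, 0.0000] o=[-0.5170, 0.9402, 1.3770] → [0.1258, -0.3654, -0.3479, -0.9455, -0.3256, 0.0000]
V = J·q̇ = [0.7284, 0.0615, 0.1841, 0.5947, 0.2048, -0.8320]

0.7284 0.0615 0.1841 0.5947 0.2048 -0.8320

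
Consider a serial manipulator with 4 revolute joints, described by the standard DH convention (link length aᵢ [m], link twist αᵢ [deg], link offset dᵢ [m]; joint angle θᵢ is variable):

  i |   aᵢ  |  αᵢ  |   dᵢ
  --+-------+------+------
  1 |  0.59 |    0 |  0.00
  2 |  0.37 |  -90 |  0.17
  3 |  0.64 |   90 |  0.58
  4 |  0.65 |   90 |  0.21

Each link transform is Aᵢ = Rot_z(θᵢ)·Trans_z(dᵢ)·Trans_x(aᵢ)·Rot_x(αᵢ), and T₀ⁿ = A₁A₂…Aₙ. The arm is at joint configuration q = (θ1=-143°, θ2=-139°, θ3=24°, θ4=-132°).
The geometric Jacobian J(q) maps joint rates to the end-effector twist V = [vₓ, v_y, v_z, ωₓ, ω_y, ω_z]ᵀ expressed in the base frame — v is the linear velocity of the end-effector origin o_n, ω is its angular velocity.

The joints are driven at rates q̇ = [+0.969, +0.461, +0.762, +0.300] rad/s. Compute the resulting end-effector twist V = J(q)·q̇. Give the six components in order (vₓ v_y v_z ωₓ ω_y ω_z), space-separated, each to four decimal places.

-0.4115 -0.2179 -0.2668 -0.7200 0.2778 1.7041

o_n = [-0.4324, 0.2938, 0.2784]
J₁: ẑ×o_n = [-0.2938, -0.4324, 0.0000], ω = ẑ
J2: z=[0.0000, 0.0000, 1.0000] o=[-0.4712, -0.3551, 0.0000] → [-0.6489, 0.0388, 0.0000, 0.0000, 0.0000, 1.0000]
J3: z=[-0.9781, 0.2079, 0.0000] o=[-0.3943, 0.0068, 0.1700] → [0.0225, 0.1061, -0.2728, -0.9781, 0.2079, 0.0000]
J4: z=[0.0846, 0.3978, 0.9135] o=[-0.8400, 0.6993, -0.0903] → [0.5172, 0.3412, -0.1965, 0.0846, 0.3978, 0.9135]
V = J·q̇ = [-0.4115, -0.2179, -0.2668, -0.7200, 0.2778, 1.7041]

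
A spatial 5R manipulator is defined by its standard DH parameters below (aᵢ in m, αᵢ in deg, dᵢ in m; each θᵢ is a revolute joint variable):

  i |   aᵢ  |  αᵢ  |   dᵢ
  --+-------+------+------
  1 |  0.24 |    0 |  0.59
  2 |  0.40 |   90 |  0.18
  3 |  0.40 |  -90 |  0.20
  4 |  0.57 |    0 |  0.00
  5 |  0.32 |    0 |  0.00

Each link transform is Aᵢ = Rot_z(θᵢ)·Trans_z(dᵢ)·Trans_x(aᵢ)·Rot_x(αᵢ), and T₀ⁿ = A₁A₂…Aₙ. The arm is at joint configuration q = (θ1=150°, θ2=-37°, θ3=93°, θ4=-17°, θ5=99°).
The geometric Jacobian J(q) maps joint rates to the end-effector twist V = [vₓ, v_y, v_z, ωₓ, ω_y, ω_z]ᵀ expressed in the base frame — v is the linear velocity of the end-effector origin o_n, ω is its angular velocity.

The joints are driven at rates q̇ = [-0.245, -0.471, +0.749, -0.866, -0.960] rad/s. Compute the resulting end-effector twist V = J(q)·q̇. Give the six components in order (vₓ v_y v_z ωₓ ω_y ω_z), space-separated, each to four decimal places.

1.0803 -0.3705 0.3949 -0.0230 1.9712 -0.6204

o_n = [-0.2981, 0.4600, 1.7583]
J₁: ẑ×o_n = [-0.4600, -0.2981, 0.0000], ω = ẑ
J2: z=[0.0000, 0.0000, 1.0000] o=[-0.2078, 0.1200, 0.5900] → [-0.3400, -0.0902, 0.0000, 0.0000, 0.0000, 1.0000]
J3: z=[0.9205, 0.3907, 0.0000] o=[-0.3641, 0.4882, 0.7700] → [0.3861, -0.9097, -0.0518, 0.9205, 0.3907, 0.0000]
J4: z=[0.3902, -0.9192, -0.0523] o=[-0.1719, 0.5471, 1.1695] → [-0.5458, -0.2231, -0.1500, 0.3902, -0.9192, -0.0523]
J5: z=[0.3902, -0.9192, -0.0523] o=[-0.0073, 0.5859, 1.7138] → [-0.0475, -0.0021, -0.3165, 0.3902, -0.9192, -0.0523]
V = J·q̇ = [1.0803, -0.3705, 0.3949, -0.0230, 1.9712, -0.6204]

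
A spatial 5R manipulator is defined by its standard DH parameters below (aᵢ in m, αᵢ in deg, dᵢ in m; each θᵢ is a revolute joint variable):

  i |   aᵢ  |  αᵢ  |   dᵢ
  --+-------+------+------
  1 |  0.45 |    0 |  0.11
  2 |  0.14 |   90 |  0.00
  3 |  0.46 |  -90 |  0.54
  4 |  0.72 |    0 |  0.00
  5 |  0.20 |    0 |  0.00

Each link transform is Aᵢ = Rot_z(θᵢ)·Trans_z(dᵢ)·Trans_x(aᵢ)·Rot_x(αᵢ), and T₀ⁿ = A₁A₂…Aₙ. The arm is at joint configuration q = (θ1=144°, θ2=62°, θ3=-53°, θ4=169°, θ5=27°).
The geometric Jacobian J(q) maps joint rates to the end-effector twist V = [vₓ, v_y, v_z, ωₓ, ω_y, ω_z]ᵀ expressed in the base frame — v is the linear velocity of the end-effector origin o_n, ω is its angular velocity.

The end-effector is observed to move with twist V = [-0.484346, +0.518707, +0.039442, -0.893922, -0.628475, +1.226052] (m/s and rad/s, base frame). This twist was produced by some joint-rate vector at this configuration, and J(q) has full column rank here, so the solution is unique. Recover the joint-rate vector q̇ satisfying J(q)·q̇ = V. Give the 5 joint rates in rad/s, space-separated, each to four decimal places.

-0.1170 0.5300 -0.1730 0.4850 0.8660

o_n = [-0.4531, 0.7304, 0.4606]
J₁: ẑ×o_n = [-0.7304, -0.4531, 0.0000], ω = ẑ
J2: z=[0.0000, 0.0000, 1.0000] o=[-0.3641, 0.2645, 0.1100] → [-0.4659, -0.0890, 0.0000, 0.0000, 0.0000, 1.0000]
J3: z=[-0.4384, 0.8988, 0.0000] o=[-0.4899, 0.2031, 0.1100] → [0.3151, 0.1537, -0.2642, -0.4384, 0.8988, 0.0000]
J4: z=[-0.7178, -0.3501, 0.6018] o=[-0.9754, 0.5671, -0.2574] → [-0.3496, 0.8297, 0.0657, -0.7178, -0.3501, 0.6018]
J5: z=[-0.7178, -0.3501, 0.6018] o=[-0.5329, 0.6301, 0.3071] → [-0.1141, 0.1583, -0.0440, -0.7178, -0.3501, 0.6018]
q̇ = J⁺·V = [-0.1170, 0.5300, -0.1730, 0.4850, 0.8660]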